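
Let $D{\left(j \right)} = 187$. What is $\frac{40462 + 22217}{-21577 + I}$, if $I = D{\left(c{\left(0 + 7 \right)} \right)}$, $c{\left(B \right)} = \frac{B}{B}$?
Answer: $- \frac{20893}{7130} \approx -2.9303$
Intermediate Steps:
$c{\left(B \right)} = 1$
$I = 187$
$\frac{40462 + 22217}{-21577 + I} = \frac{40462 + 22217}{-21577 + 187} = \frac{62679}{-21390} = 62679 \left(- \frac{1}{21390}\right) = - \frac{20893}{7130}$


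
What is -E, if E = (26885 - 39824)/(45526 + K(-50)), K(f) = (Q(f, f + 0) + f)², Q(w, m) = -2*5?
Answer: 12939/49126 ≈ 0.26338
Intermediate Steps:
Q(w, m) = -10
K(f) = (-10 + f)²
E = -12939/49126 (E = (26885 - 39824)/(45526 + (-10 - 50)²) = -12939/(45526 + (-60)²) = -12939/(45526 + 3600) = -12939/49126 ≈ -0.26338)
-E = -1*(-12939/49126) = 12939/49126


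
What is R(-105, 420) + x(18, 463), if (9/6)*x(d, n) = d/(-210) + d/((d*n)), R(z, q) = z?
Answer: -5107283/48615 ≈ -105.06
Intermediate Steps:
x(d, n) = -d/315 + 2/(3*n) (x(d, n) = 2*(d/(-210) + d/((d*n)))/3 = 2*(d*(-1/210) + d*(1/(d*n)))/3 = 2*(-d/210 + 1/n)/3 = 2*(1/n - d/210)/3 = -d/315 + 2/(3*n))
R(-105, 420) + x(18, 463) = -105 + (1/315)*(210 - 1*18*463)/463 = -105 + (1/315)*(1/463)*(210 - 8334) = -105 + (1/315)*(1/463)*(-8124) = -105 - 2708/48615 = -5107283/48615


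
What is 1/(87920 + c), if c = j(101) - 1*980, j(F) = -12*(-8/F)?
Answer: 101/8781036 ≈ 1.1502e-5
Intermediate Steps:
j(F) = 96/F (j(F) = -(-96)/F = 96/F)
c = -98884/101 (c = 96/101 - 1*980 = 96*(1/101) - 980 = 96/101 - 980 = -98884/101 ≈ -979.05)
1/(87920 + c) = 1/(87920 - 98884/101) = 1/(8781036/101) = 101/8781036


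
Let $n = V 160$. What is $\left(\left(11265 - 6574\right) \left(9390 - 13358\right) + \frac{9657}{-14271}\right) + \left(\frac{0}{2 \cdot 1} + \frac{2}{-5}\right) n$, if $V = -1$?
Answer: $- \frac{88545963987}{4757} \approx -1.8614 \cdot 10^{7}$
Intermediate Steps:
$n = -160$ ($n = \left(-1\right) 160 = -160$)
$\left(\left(11265 - 6574\right) \left(9390 - 13358\right) + \frac{9657}{-14271}\right) + \left(\frac{0}{2 \cdot 1} + \frac{2}{-5}\right) n = \left(\left(11265 - 6574\right) \left(9390 - 13358\right) + \frac{9657}{-14271}\right) + \left(\frac{0}{2 \cdot 1} + \frac{2}{-5}\right) \left(-160\right) = \left(4691 \left(-3968\right) + 9657 \left(- \frac{1}{14271}\right)\right) + \left(\frac{0}{2} + 2 \left(- \frac{1}{5}\right)\right) \left(-160\right) = \left(-18613888 - \frac{3219}{4757}\right) + \left(0 \cdot \frac{1}{2} - \frac{2}{5}\right) \left(-160\right) = - \frac{88546268435}{4757} + \left(0 - \frac{2}{5}\right) \left(-160\right) = - \frac{88546268435}{4757} - -64 = - \frac{88546268435}{4757} + 64 = - \frac{88545963987}{4757}$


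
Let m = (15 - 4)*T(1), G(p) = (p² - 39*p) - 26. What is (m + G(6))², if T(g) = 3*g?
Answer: 36481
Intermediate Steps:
G(p) = -26 + p² - 39*p
m = 33 (m = (15 - 4)*(3*1) = 11*3 = 33)
(m + G(6))² = (33 + (-26 + 6² - 39*6))² = (33 + (-26 + 36 - 234))² = (33 - 224)² = (-191)² = 36481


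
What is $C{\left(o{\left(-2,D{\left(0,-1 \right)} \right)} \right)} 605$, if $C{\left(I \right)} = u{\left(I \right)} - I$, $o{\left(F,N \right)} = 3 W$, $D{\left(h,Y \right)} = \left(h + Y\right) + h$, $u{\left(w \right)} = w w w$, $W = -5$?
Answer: $-2032800$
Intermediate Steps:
$u{\left(w \right)} = w^{3}$ ($u{\left(w \right)} = w^{2} w = w^{3}$)
$D{\left(h,Y \right)} = Y + 2 h$ ($D{\left(h,Y \right)} = \left(Y + h\right) + h = Y + 2 h$)
$o{\left(F,N \right)} = -15$ ($o{\left(F,N \right)} = 3 \left(-5\right) = -15$)
$C{\left(I \right)} = I^{3} - I$
$C{\left(o{\left(-2,D{\left(0,-1 \right)} \right)} \right)} 605 = \left(\left(-15\right)^{3} - -15\right) 605 = \left(-3375 + 15\right) 605 = \left(-3360\right) 605 = -2032800$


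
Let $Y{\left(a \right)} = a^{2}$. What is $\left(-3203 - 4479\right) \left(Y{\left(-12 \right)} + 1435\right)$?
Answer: $-12129878$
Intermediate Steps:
$\left(-3203 - 4479\right) \left(Y{\left(-12 \right)} + 1435\right) = \left(-3203 - 4479\right) \left(\left(-12\right)^{2} + 1435\right) = - 7682 \left(144 + 1435\right) = \left(-7682\right) 1579 = -12129878$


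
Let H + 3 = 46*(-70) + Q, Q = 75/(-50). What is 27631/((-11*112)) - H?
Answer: 3944953/1232 ≈ 3202.1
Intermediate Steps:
Q = -3/2 (Q = 75*(-1/50) = -3/2 ≈ -1.5000)
H = -6449/2 (H = -3 + (46*(-70) - 3/2) = -3 + (-3220 - 3/2) = -3 - 6443/2 = -6449/2 ≈ -3224.5)
27631/((-11*112)) - H = 27631/((-11*112)) - 1*(-6449/2) = 27631/(-1232) + 6449/2 = 27631*(-1/1232) + 6449/2 = -27631/1232 + 6449/2 = 3944953/1232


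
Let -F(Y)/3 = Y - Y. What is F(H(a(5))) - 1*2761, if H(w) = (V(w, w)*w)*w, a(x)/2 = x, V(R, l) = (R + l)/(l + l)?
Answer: -2761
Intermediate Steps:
V(R, l) = (R + l)/(2*l) (V(R, l) = (R + l)/((2*l)) = (R + l)*(1/(2*l)) = (R + l)/(2*l))
a(x) = 2*x
H(w) = w² (H(w) = (((w + w)/(2*w))*w)*w = (((2*w)/(2*w))*w)*w = (1*w)*w = w*w = w²)
F(Y) = 0 (F(Y) = -3*(Y - Y) = -3*0 = 0)
F(H(a(5))) - 1*2761 = 0 - 1*2761 = 0 - 2761 = -2761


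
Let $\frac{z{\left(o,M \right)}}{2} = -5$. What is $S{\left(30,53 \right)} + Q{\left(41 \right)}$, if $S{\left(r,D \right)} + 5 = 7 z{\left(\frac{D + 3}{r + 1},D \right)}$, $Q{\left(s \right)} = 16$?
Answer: $-59$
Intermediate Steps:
$z{\left(o,M \right)} = -10$ ($z{\left(o,M \right)} = 2 \left(-5\right) = -10$)
$S{\left(r,D \right)} = -75$ ($S{\left(r,D \right)} = -5 + 7 \left(-10\right) = -5 - 70 = -75$)
$S{\left(30,53 \right)} + Q{\left(41 \right)} = -75 + 16 = -59$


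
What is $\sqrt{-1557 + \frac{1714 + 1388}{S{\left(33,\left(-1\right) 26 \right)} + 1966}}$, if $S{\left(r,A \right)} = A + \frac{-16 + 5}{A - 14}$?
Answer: $\frac{i \sqrt{9368908645917}}{77611} \approx 39.439 i$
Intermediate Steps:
$S{\left(r,A \right)} = A - \frac{11}{-14 + A}$
$\sqrt{-1557 + \frac{1714 + 1388}{S{\left(33,\left(-1\right) 26 \right)} + 1966}} = \sqrt{-1557 + \frac{1714 + 1388}{\frac{-11 + \left(\left(-1\right) 26\right)^{2} - 14 \left(\left(-1\right) 26\right)}{-14 - 26} + 1966}} = \sqrt{-1557 + \frac{3102}{\frac{-11 + \left(-26\right)^{2} - -364}{-14 - 26} + 1966}} = \sqrt{-1557 + \frac{3102}{\frac{-11 + 676 + 364}{-40} + 1966}} = \sqrt{-1557 + \frac{3102}{\left(- \frac{1}{40}\right) 1029 + 1966}} = \sqrt{-1557 + \frac{3102}{- \frac{1029}{40} + 1966}} = \sqrt{-1557 + \frac{3102}{\frac{77611}{40}}} = \sqrt{-1557 + 3102 \cdot \frac{40}{77611}} = \sqrt{-1557 + \frac{124080}{77611}} = \sqrt{- \frac{120716247}{77611}} = \frac{i \sqrt{9368908645917}}{77611}$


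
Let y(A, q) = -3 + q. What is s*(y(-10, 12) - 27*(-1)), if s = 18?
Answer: 648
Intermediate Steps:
s*(y(-10, 12) - 27*(-1)) = 18*((-3 + 12) - 27*(-1)) = 18*(9 + 27) = 18*36 = 648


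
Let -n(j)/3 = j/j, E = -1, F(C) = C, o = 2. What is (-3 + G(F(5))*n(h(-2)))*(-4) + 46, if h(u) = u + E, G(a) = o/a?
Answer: 314/5 ≈ 62.800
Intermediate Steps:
G(a) = 2/a
h(u) = -1 + u (h(u) = u - 1 = -1 + u)
n(j) = -3 (n(j) = -3*j/j = -3*1 = -3)
(-3 + G(F(5))*n(h(-2)))*(-4) + 46 = (-3 + (2/5)*(-3))*(-4) + 46 = (-3 - 6/5)*(-4) + 46 = -21/5*(-4) + 46 = 84/5 + 46 = 314/5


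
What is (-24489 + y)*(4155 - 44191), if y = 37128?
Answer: -506015004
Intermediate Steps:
(-24489 + y)*(4155 - 44191) = (-24489 + 37128)*(4155 - 44191) = 12639*(-40036) = -506015004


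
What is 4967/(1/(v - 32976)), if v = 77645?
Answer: 221870923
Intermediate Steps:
4967/(1/(v - 32976)) = 4967/(1/(77645 - 32976)) = 4967/(1/44669) = 4967*44669 = 221870923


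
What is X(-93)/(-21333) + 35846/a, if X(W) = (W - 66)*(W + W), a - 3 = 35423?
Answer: -47164301/125957143 ≈ -0.37445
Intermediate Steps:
a = 35426 (a = 3 + 35423 = 35426)
X(W) = 2*W*(-66 + W) (X(W) = (-66 + W)*(2*W) = 2*W*(-66 + W))
X(-93)/(-21333) + 35846/a = (2*(-93)*(-66 - 93))/(-21333) + 35846/35426 = (2*(-93)*(-159))*(-1/21333) + 35846*(1/35426) = 29574*(-1/21333) + 17923/17713 = -9858/7111 + 17923/17713 = -47164301/125957143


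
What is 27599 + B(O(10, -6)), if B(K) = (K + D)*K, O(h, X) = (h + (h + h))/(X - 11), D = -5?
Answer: 7979561/289 ≈ 27611.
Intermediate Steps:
O(h, X) = 3*h/(-11 + X) (O(h, X) = (h + 2*h)/(-11 + X) = (3*h)/(-11 + X) = 3*h/(-11 + X))
B(K) = K*(-5 + K) (B(K) = (K - 5)*K = (-5 + K)*K = K*(-5 + K))
27599 + B(O(10, -6)) = 27599 + (3*10/(-11 - 6))*(-5 + 3*10/(-11 - 6)) = 27599 + (3*10/(-17))*(-5 + 3*10/(-17)) = 27599 + (3*10*(-1/17))*(-5 + 3*10*(-1/17)) = 27599 - 30*(-5 - 30/17)/17 = 27599 - 30/17*(-115/17) = 27599 + 3450/289 = 7979561/289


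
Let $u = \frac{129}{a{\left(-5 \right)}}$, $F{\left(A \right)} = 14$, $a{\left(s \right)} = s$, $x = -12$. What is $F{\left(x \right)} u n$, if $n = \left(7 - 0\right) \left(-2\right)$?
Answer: $\frac{25284}{5} \approx 5056.8$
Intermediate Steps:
$u = - \frac{129}{5}$ ($u = \frac{129}{-5} = 129 \left(- \frac{1}{5}\right) = - \frac{129}{5} \approx -25.8$)
$n = -14$ ($n = \left(7 + 0\right) \left(-2\right) = 7 \left(-2\right) = -14$)
$F{\left(x \right)} u n = 14 \left(- \frac{129}{5}\right) \left(-14\right) = \left(- \frac{1806}{5}\right) \left(-14\right) = \frac{25284}{5}$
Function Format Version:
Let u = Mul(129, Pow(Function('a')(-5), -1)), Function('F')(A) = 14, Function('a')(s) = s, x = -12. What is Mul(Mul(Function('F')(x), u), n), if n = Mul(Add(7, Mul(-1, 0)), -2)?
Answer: Rational(25284, 5) ≈ 5056.8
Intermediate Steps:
u = Rational(-129, 5) (u = Mul(129, Pow(-5, -1)) = Mul(129, Rational(-1, 5)) = Rational(-129, 5) ≈ -25.800)
n = -14 (n = Mul(Add(7, 0), -2) = Mul(7, -2) = -14)
Mul(Mul(Function('F')(x), u), n) = Mul(Mul(14, Rational(-129, 5)), -14) = Mul(Rational(-1806, 5), -14) = Rational(25284, 5)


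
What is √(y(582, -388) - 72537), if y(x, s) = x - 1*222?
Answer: 7*I*√1473 ≈ 268.66*I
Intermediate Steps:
y(x, s) = -222 + x (y(x, s) = x - 222 = -222 + x)
√(y(582, -388) - 72537) = √((-222 + 582) - 72537) = √(360 - 72537) = √(-72177) = 7*I*√1473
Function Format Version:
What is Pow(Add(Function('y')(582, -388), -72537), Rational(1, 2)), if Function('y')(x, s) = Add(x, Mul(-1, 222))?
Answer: Mul(7, I, Pow(1473, Rational(1, 2))) ≈ Mul(268.66, I)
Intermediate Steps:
Function('y')(x, s) = Add(-222, x) (Function('y')(x, s) = Add(x, -222) = Add(-222, x))
Pow(Add(Function('y')(582, -388), -72537), Rational(1, 2)) = Pow(Add(Add(-222, 582), -72537), Rational(1, 2)) = Pow(Add(360, -72537), Rational(1, 2)) = Pow(-72177, Rational(1, 2)) = Mul(7, I, Pow(1473, Rational(1, 2)))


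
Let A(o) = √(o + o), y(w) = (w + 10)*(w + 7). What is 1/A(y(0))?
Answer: √35/70 ≈ 0.084515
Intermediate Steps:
y(w) = (7 + w)*(10 + w) (y(w) = (10 + w)*(7 + w) = (7 + w)*(10 + w))
A(o) = √2*√o (A(o) = √(2*o) = √2*√o)
1/A(y(0)) = 1/(√2*√(70 + 0² + 17*0)) = 1/(√2*√(70 + 0 + 0)) = 1/(√2*√70) = 1/(2*√35) = √35/70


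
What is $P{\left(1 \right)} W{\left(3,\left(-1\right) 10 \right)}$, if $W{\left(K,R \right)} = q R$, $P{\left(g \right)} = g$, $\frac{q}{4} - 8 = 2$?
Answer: $-400$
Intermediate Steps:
$q = 40$ ($q = 32 + 4 \cdot 2 = 32 + 8 = 40$)
$W{\left(K,R \right)} = 40 R$
$P{\left(1 \right)} W{\left(3,\left(-1\right) 10 \right)} = 1 \cdot 40 \left(\left(-1\right) 10\right) = 1 \cdot 40 \left(-10\right) = 1 \left(-400\right) = -400$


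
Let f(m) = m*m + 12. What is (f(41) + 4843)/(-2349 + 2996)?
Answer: 6536/647 ≈ 10.102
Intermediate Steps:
f(m) = 12 + m² (f(m) = m² + 12 = 12 + m²)
(f(41) + 4843)/(-2349 + 2996) = ((12 + 41²) + 4843)/(-2349 + 2996) = ((12 + 1681) + 4843)/647 = (1693 + 4843)*(1/647) = 6536*(1/647) = 6536/647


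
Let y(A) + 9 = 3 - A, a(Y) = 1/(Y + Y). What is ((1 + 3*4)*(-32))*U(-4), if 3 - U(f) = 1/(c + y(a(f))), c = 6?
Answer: 2080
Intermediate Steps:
a(Y) = 1/(2*Y)
y(A) = -6 - A (y(A) = -9 + (3 - A) = -6 - A)
U(f) = 3 + 2*f (U(f) = 3 - 1/(6 + (-6 - 1/(2*f))) = 3 - 1/((-1/(2*f))) = 3 - (-2)*f = 3 + 2*f)
((1 + 3*4)*(-32))*U(-4) = ((1 + 3*4)*(-32))*(3 + 2*(-4)) = ((1 + 12)*(-32))*(3 - 8) = (13*(-32))*(-5) = -416*(-5) = 2080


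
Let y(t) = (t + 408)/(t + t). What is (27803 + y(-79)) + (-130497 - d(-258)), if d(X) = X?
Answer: -16185217/158 ≈ -1.0244e+5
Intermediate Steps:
y(t) = (408 + t)/(2*t) (y(t) = (408 + t)/((2*t)) = (408 + t)*(1/(2*t)) = (408 + t)/(2*t))
(27803 + y(-79)) + (-130497 - d(-258)) = (27803 + (½)*(408 - 79)/(-79)) + (-130497 - 1*(-258)) = (27803 + (½)*(-1/79)*329) + (-130497 + 258) = (27803 - 329/158) - 130239 = 4392545/158 - 130239 = -16185217/158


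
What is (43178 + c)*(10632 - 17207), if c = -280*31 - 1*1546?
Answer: -216659400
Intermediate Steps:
c = -10226 (c = -8680 - 1546 = -10226)
(43178 + c)*(10632 - 17207) = (43178 - 10226)*(10632 - 17207) = 32952*(-6575) = -216659400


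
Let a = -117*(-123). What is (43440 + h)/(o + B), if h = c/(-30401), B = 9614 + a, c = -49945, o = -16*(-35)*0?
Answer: 37733411/20850743 ≈ 1.8097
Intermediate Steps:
a = 14391
o = 0 (o = 560*0 = 0)
B = 24005 (B = 9614 + 14391 = 24005)
h = 7135/4343 (h = -49945/(-30401) = -49945*(-1/30401) = 7135/4343 ≈ 1.6429)
(43440 + h)/(o + B) = (43440 + 7135/4343)/(0 + 24005) = (188667055/4343)/24005 = (188667055/4343)*(1/24005) = 37733411/20850743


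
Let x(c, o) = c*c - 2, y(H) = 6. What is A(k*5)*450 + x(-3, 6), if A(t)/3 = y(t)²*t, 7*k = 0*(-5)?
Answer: 7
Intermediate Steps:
k = 0 (k = (0*(-5))/7 = (⅐)*0 = 0)
x(c, o) = -2 + c² (x(c, o) = c² - 2 = -2 + c²)
A(t) = 108*t (A(t) = 3*(6²*t) = 3*(36*t) = 108*t)
A(k*5)*450 + x(-3, 6) = (108*(0*5))*450 + (-2 + (-3)²) = (108*0)*450 + (-2 + 9) = 0*450 + 7 = 0 + 7 = 7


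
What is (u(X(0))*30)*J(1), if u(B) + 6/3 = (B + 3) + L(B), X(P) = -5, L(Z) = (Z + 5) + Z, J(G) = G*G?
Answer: -270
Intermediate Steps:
J(G) = G**2
L(Z) = 5 + 2*Z (L(Z) = (5 + Z) + Z = 5 + 2*Z)
u(B) = 6 + 3*B (u(B) = -2 + ((B + 3) + (5 + 2*B)) = -2 + ((3 + B) + (5 + 2*B)) = -2 + (8 + 3*B) = 6 + 3*B)
(u(X(0))*30)*J(1) = ((6 + 3*(-5))*30)*1**2 = ((6 - 15)*30)*1 = -9*30*1 = -270*1 = -270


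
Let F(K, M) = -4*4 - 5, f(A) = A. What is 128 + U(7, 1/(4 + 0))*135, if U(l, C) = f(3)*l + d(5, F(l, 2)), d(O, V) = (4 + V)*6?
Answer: -10807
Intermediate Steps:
F(K, M) = -21 (F(K, M) = -16 - 5 = -21)
d(O, V) = 24 + 6*V
U(l, C) = -102 + 3*l (U(l, C) = 3*l + (24 + 6*(-21)) = 3*l + (24 - 126) = 3*l - 102 = -102 + 3*l)
128 + U(7, 1/(4 + 0))*135 = 128 + (-102 + 3*7)*135 = 128 + (-102 + 21)*135 = 128 - 81*135 = 128 - 10935 = -10807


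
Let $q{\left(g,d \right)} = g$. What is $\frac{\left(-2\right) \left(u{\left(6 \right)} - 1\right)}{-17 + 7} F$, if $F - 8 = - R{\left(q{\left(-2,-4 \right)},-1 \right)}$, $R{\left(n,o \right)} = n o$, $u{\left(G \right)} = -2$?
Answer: $- \frac{18}{5} \approx -3.6$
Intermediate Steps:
$F = 6$ ($F = 8 - \left(-2\right) \left(-1\right) = 8 - 2 = 6$)
$\frac{\left(-2\right) \left(u{\left(6 \right)} - 1\right)}{-17 + 7} F = \frac{\left(-2\right) \left(-2 - 1\right)}{-17 + 7} \cdot 6 = \frac{\left(-2\right) \left(-3\right)}{-10} \cdot 6 = \left(- \frac{1}{10}\right) 6 \cdot 6 = \left(- \frac{3}{5}\right) 6 = - \frac{18}{5}$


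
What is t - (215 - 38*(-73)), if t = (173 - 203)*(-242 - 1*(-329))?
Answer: -5599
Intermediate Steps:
t = -2610 (t = -30*(-242 + 329) = -30*87 = -2610)
t - (215 - 38*(-73)) = -2610 - (215 - 38*(-73)) = -2610 - (215 + 2774) = -2610 - 1*2989 = -2610 - 2989 = -5599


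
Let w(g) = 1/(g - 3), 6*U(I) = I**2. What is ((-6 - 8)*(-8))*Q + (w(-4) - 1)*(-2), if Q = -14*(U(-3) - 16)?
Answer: 159168/7 ≈ 22738.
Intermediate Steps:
U(I) = I**2/6
Q = 203 (Q = -14*((1/6)*(-3)**2 - 16) = -14*((1/6)*9 - 16) = -14*(3/2 - 16) = -14*(-29/2) = 203)
w(g) = 1/(-3 + g)
((-6 - 8)*(-8))*Q + (w(-4) - 1)*(-2) = ((-6 - 8)*(-8))*203 + (1/(-3 - 4) - 1)*(-2) = -14*(-8)*203 + (1/(-7) - 1)*(-2) = 112*203 + (-1/7 - 1)*(-2) = 22736 - 8/7*(-2) = 22736 + 16/7 = 159168/7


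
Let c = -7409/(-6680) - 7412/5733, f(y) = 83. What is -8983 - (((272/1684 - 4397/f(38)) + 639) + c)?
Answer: -12805166579519011/1338192502920 ≈ -9569.0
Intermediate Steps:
c = -7036363/38296440 (c = -7409*(-1/6680) - 7412*1/5733 = 7409/6680 - 7412/5733 = -7036363/38296440 ≈ -0.18373)
-8983 - (((272/1684 - 4397/f(38)) + 639) + c) = -8983 - (((272/1684 - 4397/83) + 639) - 7036363/38296440) = -8983 - (((272*(1/1684) - 4397*1/83) + 639) - 7036363/38296440) = -8983 - (((68/421 - 4397/83) + 639) - 7036363/38296440) = -8983 - ((-1845493/34943 + 639) - 7036363/38296440) = -8983 - (20483084/34943 - 7036363/38296440) = -8983 - 1*784183325788651/1338192502920 = -8983 - 784183325788651/1338192502920 = -12805166579519011/1338192502920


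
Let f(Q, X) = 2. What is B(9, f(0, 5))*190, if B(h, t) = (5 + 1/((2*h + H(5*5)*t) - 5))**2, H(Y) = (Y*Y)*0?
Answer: 827640/169 ≈ 4897.3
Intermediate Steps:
H(Y) = 0 (H(Y) = Y**2*0 = 0)
B(h, t) = (5 + 1/(-5 + 2*h))**2 (B(h, t) = (5 + 1/((2*h + 0*t) - 5))**2 = (5 + 1/((2*h + 0) - 5))**2 = (5 + 1/(2*h - 5))**2 = (5 + 1/(-5 + 2*h))**2)
B(9, f(0, 5))*190 = (4*(-12 + 5*9)**2/(-5 + 2*9)**2)*190 = (4*(-12 + 45)**2/(-5 + 18)**2)*190 = (4*33**2/13**2)*190 = (4*1089*(1/169))*190 = (4356/169)*190 = 827640/169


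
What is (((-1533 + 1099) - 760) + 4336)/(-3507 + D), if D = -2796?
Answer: -3142/6303 ≈ -0.49849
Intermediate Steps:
(((-1533 + 1099) - 760) + 4336)/(-3507 + D) = (((-1533 + 1099) - 760) + 4336)/(-3507 - 2796) = ((-434 - 760) + 4336)/(-6303) = (-1194 + 4336)*(-1/6303) = 3142*(-1/6303) = -3142/6303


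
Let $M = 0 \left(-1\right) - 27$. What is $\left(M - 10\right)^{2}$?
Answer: $1369$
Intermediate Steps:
$M = -27$ ($M = 0 - 27 = -27$)
$\left(M - 10\right)^{2} = \left(-27 - 10\right)^{2} = \left(-37\right)^{2} = 1369$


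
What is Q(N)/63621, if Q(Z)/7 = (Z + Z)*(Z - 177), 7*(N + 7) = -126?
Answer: 70700/63621 ≈ 1.1113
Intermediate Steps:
N = -25 (N = -7 + (⅐)*(-126) = -7 - 18 = -25)
Q(Z) = 14*Z*(-177 + Z) (Q(Z) = 7*((Z + Z)*(Z - 177)) = 7*((2*Z)*(-177 + Z)) = 7*(2*Z*(-177 + Z)) = 14*Z*(-177 + Z))
Q(N)/63621 = (14*(-25)*(-177 - 25))/63621 = (14*(-25)*(-202))*(1/63621) = 70700*(1/63621) = 70700/63621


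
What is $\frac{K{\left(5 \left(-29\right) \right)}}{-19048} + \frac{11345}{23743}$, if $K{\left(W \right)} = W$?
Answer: $\frac{219542295}{452256664} \approx 0.48544$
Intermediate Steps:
$\frac{K{\left(5 \left(-29\right) \right)}}{-19048} + \frac{11345}{23743} = \frac{5 \left(-29\right)}{-19048} + \frac{11345}{23743} = \left(-145\right) \left(- \frac{1}{19048}\right) + 11345 \cdot \frac{1}{23743} = \frac{145}{19048} + \frac{11345}{23743} = \frac{219542295}{452256664}$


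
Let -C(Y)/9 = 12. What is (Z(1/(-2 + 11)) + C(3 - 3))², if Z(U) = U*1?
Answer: 942841/81 ≈ 11640.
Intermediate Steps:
C(Y) = -108 (C(Y) = -9*12 = -108)
Z(U) = U
(Z(1/(-2 + 11)) + C(3 - 3))² = (1/(-2 + 11) - 108)² = (1/9 - 108)² = (⅑ - 108)² = (-971/9)² = 942841/81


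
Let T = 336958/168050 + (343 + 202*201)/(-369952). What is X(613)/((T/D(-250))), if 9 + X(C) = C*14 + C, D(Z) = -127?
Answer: -36264697793649600/58888739383 ≈ -6.1582e+5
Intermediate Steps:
X(C) = -9 + 15*C (X(C) = -9 + (C*14 + C) = -9 + (14*C + C) = -9 + 15*C)
T = 58888739383/31085216800 (T = 336958*(1/168050) + (343 + 40602)*(-1/369952) = 168479/84025 + 40945*(-1/369952) = 168479/84025 - 40945/369952 = 58888739383/31085216800 ≈ 1.8944)
X(613)/((T/D(-250))) = (-9 + 15*613)/(((58888739383/31085216800)/(-127))) = (-9 + 9195)/(((58888739383/31085216800)*(-1/127))) = 9186/(-58888739383/3947822533600) = 9186*(-3947822533600/58888739383) = -36264697793649600/58888739383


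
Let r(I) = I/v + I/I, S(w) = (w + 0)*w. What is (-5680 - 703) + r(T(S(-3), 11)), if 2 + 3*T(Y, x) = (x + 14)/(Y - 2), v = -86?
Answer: -11525903/1806 ≈ -6382.0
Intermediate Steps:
S(w) = w² (S(w) = w*w = w²)
T(Y, x) = -⅔ + (14 + x)/(3*(-2 + Y)) (T(Y, x) = -⅔ + ((x + 14)/(Y - 2))/3 = -⅔ + ((14 + x)/(-2 + Y))/3 = -⅔ + (14 + x)/(3*(-2 + Y)))
r(I) = 1 - I/86 (r(I) = I/(-86) + I/I = I*(-1/86) + 1 = -I/86 + 1 = 1 - I/86)
(-5680 - 703) + r(T(S(-3), 11)) = (-5680 - 703) + (1 - (18 + 11 - 2*(-3)²)/(258*(-2 + (-3)²))) = -6383 + (1 - (18 + 11 - 2*9)/(258*(-2 + 9))) = -6383 + (1 - (18 + 11 - 18)/(258*7)) = -6383 + (1 - 11/(258*7)) = -6383 + (1 - 1/86*11/21) = -6383 + (1 - 11/1806) = -6383 + 1795/1806 = -11525903/1806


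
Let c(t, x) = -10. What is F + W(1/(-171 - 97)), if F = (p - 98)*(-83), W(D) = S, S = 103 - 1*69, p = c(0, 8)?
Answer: 8998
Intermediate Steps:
p = -10
S = 34 (S = 103 - 69 = 34)
W(D) = 34
F = 8964 (F = (-10 - 98)*(-83) = -108*(-83) = 8964)
F + W(1/(-171 - 97)) = 8964 + 34 = 8998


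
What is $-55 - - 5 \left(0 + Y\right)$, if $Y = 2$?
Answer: $-45$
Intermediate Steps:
$-55 - - 5 \left(0 + Y\right) = -55 - - 5 \left(0 + 2\right) = -55 - \left(-5\right) 2 = -55 - -10 = -55 + 10 = -45$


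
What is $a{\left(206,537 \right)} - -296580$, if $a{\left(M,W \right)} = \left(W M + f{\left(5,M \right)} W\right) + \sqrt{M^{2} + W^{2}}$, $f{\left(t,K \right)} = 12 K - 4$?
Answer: $1732518 + \sqrt{330805} \approx 1.7331 \cdot 10^{6}$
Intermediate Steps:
$f{\left(t,K \right)} = -4 + 12 K$
$a{\left(M,W \right)} = \sqrt{M^{2} + W^{2}} + M W + W \left(-4 + 12 M\right)$ ($a{\left(M,W \right)} = \left(W M + \left(-4 + 12 M\right) W\right) + \sqrt{M^{2} + W^{2}} = \left(M W + W \left(-4 + 12 M\right)\right) + \sqrt{M^{2} + W^{2}} = \sqrt{M^{2} + W^{2}} + M W + W \left(-4 + 12 M\right)$)
$a{\left(206,537 \right)} - -296580 = \left(\sqrt{206^{2} + 537^{2}} - 2148 + 13 \cdot 206 \cdot 537\right) - -296580 = \left(\sqrt{42436 + 288369} - 2148 + 1438086\right) + 296580 = \left(\sqrt{330805} - 2148 + 1438086\right) + 296580 = \left(1435938 + \sqrt{330805}\right) + 296580 = 1732518 + \sqrt{330805}$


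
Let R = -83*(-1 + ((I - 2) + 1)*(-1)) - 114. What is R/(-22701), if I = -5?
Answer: 23/987 ≈ 0.023303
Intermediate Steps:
R = -529 (R = -83*(-1 + ((-5 - 2) + 1)*(-1)) - 114 = -83*(-1 + (-7 + 1)*(-1)) - 114 = -83*(-1 - 6*(-1)) - 114 = -83*(-1 + 6) - 114 = -83*5 - 114 = -415 - 114 = -529)
R/(-22701) = -529/(-22701) = -529*(-1/22701) = 23/987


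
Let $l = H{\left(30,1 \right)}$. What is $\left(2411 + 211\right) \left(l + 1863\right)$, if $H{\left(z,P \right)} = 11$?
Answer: $4913628$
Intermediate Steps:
$l = 11$
$\left(2411 + 211\right) \left(l + 1863\right) = \left(2411 + 211\right) \left(11 + 1863\right) = 2622 \cdot 1874 = 4913628$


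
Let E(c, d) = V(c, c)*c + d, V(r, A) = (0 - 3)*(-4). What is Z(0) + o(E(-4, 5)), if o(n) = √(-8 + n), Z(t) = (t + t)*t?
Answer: I*√51 ≈ 7.1414*I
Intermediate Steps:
Z(t) = 2*t² (Z(t) = (2*t)*t = 2*t²)
V(r, A) = 12 (V(r, A) = -3*(-4) = 12)
E(c, d) = d + 12*c (E(c, d) = 12*c + d = d + 12*c)
Z(0) + o(E(-4, 5)) = 2*0² + √(-8 + (5 + 12*(-4))) = 2*0 + √(-8 + (5 - 48)) = 0 + √(-8 - 43) = 0 + √(-51) = 0 + I*√51 = I*√51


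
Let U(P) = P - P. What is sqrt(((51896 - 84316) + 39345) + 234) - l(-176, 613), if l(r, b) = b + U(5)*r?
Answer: -613 + sqrt(7159) ≈ -528.39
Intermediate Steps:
U(P) = 0
l(r, b) = b (l(r, b) = b + 0*r = b + 0 = b)
sqrt(((51896 - 84316) + 39345) + 234) - l(-176, 613) = sqrt(((51896 - 84316) + 39345) + 234) - 1*613 = sqrt((-32420 + 39345) + 234) - 613 = sqrt(6925 + 234) - 613 = sqrt(7159) - 613 = -613 + sqrt(7159)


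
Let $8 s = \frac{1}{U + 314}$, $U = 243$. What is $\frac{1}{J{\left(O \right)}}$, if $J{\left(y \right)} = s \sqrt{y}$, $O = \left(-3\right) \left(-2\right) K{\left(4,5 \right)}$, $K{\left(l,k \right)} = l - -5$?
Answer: $\frac{2228 \sqrt{6}}{9} \approx 606.38$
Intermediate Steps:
$K{\left(l,k \right)} = 5 + l$ ($K{\left(l,k \right)} = l + 5 = 5 + l$)
$s = \frac{1}{4456}$ ($s = \frac{1}{8 \left(243 + 314\right)} = \frac{1}{8 \cdot 557} = \frac{1}{8} \cdot \frac{1}{557} = \frac{1}{4456} \approx 0.00022442$)
$O = 54$ ($O = \left(-3\right) \left(-2\right) \left(5 + 4\right) = 6 \cdot 9 = 54$)
$J{\left(y \right)} = \frac{\sqrt{y}}{4456}$
$\frac{1}{J{\left(O \right)}} = \frac{1}{\frac{1}{4456} \sqrt{54}} = \frac{1}{\frac{1}{4456} \cdot 3 \sqrt{6}} = \frac{1}{\frac{3}{4456} \sqrt{6}} = \frac{2228 \sqrt{6}}{9}$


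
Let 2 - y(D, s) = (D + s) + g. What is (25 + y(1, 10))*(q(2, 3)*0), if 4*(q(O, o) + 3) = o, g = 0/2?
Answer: 0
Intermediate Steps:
g = 0 (g = 0*(1/2) = 0)
q(O, o) = -3 + o/4
y(D, s) = 2 - D - s (y(D, s) = 2 - ((D + s) + 0) = 2 - (D + s) = 2 + (-D - s) = 2 - D - s)
(25 + y(1, 10))*(q(2, 3)*0) = (25 + (2 - 1*1 - 1*10))*((-3 + (1/4)*3)*0) = (25 + (2 - 1 - 10))*((-3 + 3/4)*0) = (25 - 9)*(-9/4*0) = 16*0 = 0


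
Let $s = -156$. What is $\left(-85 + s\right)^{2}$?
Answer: $58081$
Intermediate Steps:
$\left(-85 + s\right)^{2} = \left(-85 - 156\right)^{2} = \left(-241\right)^{2} = 58081$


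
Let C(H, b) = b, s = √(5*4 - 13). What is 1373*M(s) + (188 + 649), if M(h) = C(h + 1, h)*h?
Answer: 10448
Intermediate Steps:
s = √7 (s = √(20 - 13) = √7 ≈ 2.6458)
M(h) = h² (M(h) = h*h = h²)
1373*M(s) + (188 + 649) = 1373*(√7)² + (188 + 649) = 1373*7 + 837 = 9611 + 837 = 10448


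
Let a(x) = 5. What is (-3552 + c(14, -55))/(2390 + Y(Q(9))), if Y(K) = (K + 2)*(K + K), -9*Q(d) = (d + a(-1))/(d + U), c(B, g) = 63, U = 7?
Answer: -9043488/6193921 ≈ -1.4601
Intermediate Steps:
Q(d) = -(5 + d)/(9*(7 + d)) (Q(d) = -(d + 5)/(9*(d + 7)) = -(5 + d)/(9*(7 + d)))
Y(K) = 2*K*(2 + K) (Y(K) = (2 + K)*(2*K) = 2*K*(2 + K))
(-3552 + c(14, -55))/(2390 + Y(Q(9))) = (-3552 + 63)/(2390 + 2*((-5 - 1*9)/(9*(7 + 9)))*(2 + (-5 - 1*9)/(9*(7 + 9)))) = -3489/(2390 + 2*((1/9)*(-5 - 9)/16)*(2 + (1/9)*(-5 - 9)/16)) = -3489/(2390 + 2*((1/9)*(1/16)*(-14))*(2 + (1/9)*(1/16)*(-14))) = -3489/(2390 + 2*(-7/72)*(2 - 7/72)) = -3489/(2390 + 2*(-7/72)*(137/72)) = -3489/(2390 - 959/2592) = -3489/6193921/2592 = -3489*2592/6193921 = -9043488/6193921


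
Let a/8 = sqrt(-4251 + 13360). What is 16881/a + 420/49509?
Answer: 140/16503 + 16881*sqrt(9109)/72872 ≈ 22.118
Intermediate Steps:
a = 8*sqrt(9109) (a = 8*sqrt(-4251 + 13360) = 8*sqrt(9109) ≈ 763.53)
16881/a + 420/49509 = 16881/((8*sqrt(9109))) + 420/49509 = 16881*(sqrt(9109)/72872) + 420*(1/49509) = 16881*sqrt(9109)/72872 + 140/16503 = 140/16503 + 16881*sqrt(9109)/72872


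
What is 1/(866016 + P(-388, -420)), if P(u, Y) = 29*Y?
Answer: 1/853836 ≈ 1.1712e-6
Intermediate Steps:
1/(866016 + P(-388, -420)) = 1/(866016 + 29*(-420)) = 1/(866016 - 12180) = 1/853836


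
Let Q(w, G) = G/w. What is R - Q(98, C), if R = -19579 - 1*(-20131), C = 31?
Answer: 54065/98 ≈ 551.68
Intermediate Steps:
R = 552 (R = -19579 + 20131 = 552)
R - Q(98, C) = 552 - 31/98 = 54065/98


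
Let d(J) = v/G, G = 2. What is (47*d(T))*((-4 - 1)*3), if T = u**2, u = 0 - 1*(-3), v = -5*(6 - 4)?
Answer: 3525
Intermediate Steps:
v = -10 (v = -5*2 = -10)
u = 3 (u = 0 + 3 = 3)
T = 9 (T = 3**2 = 9)
d(J) = -5 (d(J) = -10/2 = -10*1/2 = -5)
(47*d(T))*((-4 - 1)*3) = (47*(-5))*((-4 - 1)*3) = -(-1175)*3 = -235*(-15) = 3525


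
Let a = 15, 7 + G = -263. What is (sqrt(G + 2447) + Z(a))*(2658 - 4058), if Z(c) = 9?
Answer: -12600 - 1400*sqrt(2177) ≈ -77922.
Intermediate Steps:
G = -270 (G = -7 - 263 = -270)
(sqrt(G + 2447) + Z(a))*(2658 - 4058) = (sqrt(-270 + 2447) + 9)*(2658 - 4058) = (sqrt(2177) + 9)*(-1400) = (9 + sqrt(2177))*(-1400) = -12600 - 1400*sqrt(2177)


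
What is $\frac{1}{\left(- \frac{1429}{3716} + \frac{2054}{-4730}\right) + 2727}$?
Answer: $\frac{8788340}{23958607263} \approx 0.00036681$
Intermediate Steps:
$\frac{1}{\left(- \frac{1429}{3716} + \frac{2054}{-4730}\right) + 2727} = \frac{1}{\left(\left(-1429\right) \frac{1}{3716} + 2054 \left(- \frac{1}{4730}\right)\right) + 2727} = \frac{1}{\left(- \frac{1429}{3716} - \frac{1027}{2365}\right) + 2727} = \frac{1}{- \frac{7195917}{8788340} + 2727} = \frac{1}{\frac{23958607263}{8788340}} = \frac{8788340}{23958607263}$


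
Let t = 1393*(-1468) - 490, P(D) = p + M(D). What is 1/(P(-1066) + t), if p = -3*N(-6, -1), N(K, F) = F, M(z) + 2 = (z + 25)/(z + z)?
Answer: -2132/4360819475 ≈ -4.8890e-7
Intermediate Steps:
M(z) = -2 + (25 + z)/(2*z) (M(z) = -2 + (z + 25)/(z + z) = -2 + (25 + z)/((2*z)) = -2 + (25 + z)*(1/(2*z)) = -2 + (25 + z)/(2*z))
p = 3 (p = -3*(-1) = 3)
P(D) = 3 + (25 - 3*D)/(2*D)
t = -2045414 (t = -2044924 - 490 = -2045414)
1/(P(-1066) + t) = 1/((½)*(25 + 3*(-1066))/(-1066) - 2045414) = 1/((½)*(-1/1066)*(25 - 3198) - 2045414) = 1/((½)*(-1/1066)*(-3173) - 2045414) = 1/(3173/2132 - 2045414) = 1/(-4360819475/2132) = -2132/4360819475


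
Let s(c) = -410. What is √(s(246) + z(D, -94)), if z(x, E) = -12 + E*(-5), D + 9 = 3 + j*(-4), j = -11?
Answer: 4*√3 ≈ 6.9282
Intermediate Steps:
D = 38 (D = -9 + (3 - 11*(-4)) = -9 + (3 + 44) = -9 + 47 = 38)
z(x, E) = -12 - 5*E
√(s(246) + z(D, -94)) = √(-410 + (-12 - 5*(-94))) = √(-410 + (-12 + 470)) = √(-410 + 458) = √48 = 4*√3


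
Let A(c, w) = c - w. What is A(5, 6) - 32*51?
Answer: -1633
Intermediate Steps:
A(5, 6) - 32*51 = (5 - 1*6) - 32*51 = (5 - 6) - 1632 = -1 - 1632 = -1633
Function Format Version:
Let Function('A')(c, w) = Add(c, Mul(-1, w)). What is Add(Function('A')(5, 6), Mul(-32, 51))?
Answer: -1633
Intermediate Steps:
Add(Function('A')(5, 6), Mul(-32, 51)) = Add(Add(5, Mul(-1, 6)), Mul(-32, 51)) = Add(Add(5, -6), -1632) = Add(-1, -1632) = -1633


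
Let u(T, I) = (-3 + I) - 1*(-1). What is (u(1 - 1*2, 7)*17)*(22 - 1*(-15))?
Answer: 3145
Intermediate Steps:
u(T, I) = -2 + I (u(T, I) = (-3 + I) + 1 = -2 + I)
(u(1 - 1*2, 7)*17)*(22 - 1*(-15)) = ((-2 + 7)*17)*(22 - 1*(-15)) = (5*17)*(22 + 15) = 85*37 = 3145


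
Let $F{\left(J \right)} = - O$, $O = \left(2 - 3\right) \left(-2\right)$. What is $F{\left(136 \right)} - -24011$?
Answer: $24009$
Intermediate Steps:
$O = 2$ ($O = \left(-1\right) \left(-2\right) = 2$)
$F{\left(J \right)} = -2$ ($F{\left(J \right)} = \left(-1\right) 2 = -2$)
$F{\left(136 \right)} - -24011 = -2 - -24011 = -2 + 24011 = 24009$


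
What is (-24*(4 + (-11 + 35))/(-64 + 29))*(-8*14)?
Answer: -10752/5 ≈ -2150.4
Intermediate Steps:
(-24*(4 + (-11 + 35))/(-64 + 29))*(-8*14) = -24*(4 + 24)/(-35)*(-112) = -672*(-1)/35*(-112) = -24*(-⅘)*(-112) = (96/5)*(-112) = -10752/5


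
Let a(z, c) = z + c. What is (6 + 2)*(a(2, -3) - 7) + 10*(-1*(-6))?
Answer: -4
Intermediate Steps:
a(z, c) = c + z
(6 + 2)*(a(2, -3) - 7) + 10*(-1*(-6)) = (6 + 2)*((-3 + 2) - 7) + 10*(-1*(-6)) = 8*(-1 - 7) + 10*6 = 8*(-8) + 60 = -64 + 60 = -4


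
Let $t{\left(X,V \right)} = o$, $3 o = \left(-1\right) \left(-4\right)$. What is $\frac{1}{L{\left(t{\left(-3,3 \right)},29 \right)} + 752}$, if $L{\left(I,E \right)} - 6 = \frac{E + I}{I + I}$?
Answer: $\frac{8}{6155} \approx 0.0012998$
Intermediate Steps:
$o = \frac{4}{3}$ ($o = \frac{\left(-1\right) \left(-4\right)}{3} = \frac{1}{3} \cdot 4 = \frac{4}{3} \approx 1.3333$)
$t{\left(X,V \right)} = \frac{4}{3}$
$L{\left(I,E \right)} = 6 + \frac{E + I}{2 I}$ ($L{\left(I,E \right)} = 6 + \frac{E + I}{I + I} = 6 + \frac{E + I}{2 I}$)
$\frac{1}{L{\left(t{\left(-3,3 \right)},29 \right)} + 752} = \frac{1}{\frac{29 + 13 \cdot \frac{4}{3}}{2 \cdot \frac{4}{3}} + 752} = \frac{1}{\frac{1}{2} \cdot \frac{3}{4} \left(29 + \frac{52}{3}\right) + 752} = \frac{1}{\frac{1}{2} \cdot \frac{3}{4} \cdot \frac{139}{3} + 752} = \frac{1}{\frac{139}{8} + 752} = \frac{1}{\frac{6155}{8}} = \frac{8}{6155}$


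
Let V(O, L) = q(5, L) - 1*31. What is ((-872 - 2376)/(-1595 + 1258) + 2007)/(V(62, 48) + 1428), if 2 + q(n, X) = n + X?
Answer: 679607/487976 ≈ 1.3927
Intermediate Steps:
q(n, X) = -2 + X + n (q(n, X) = -2 + (n + X) = -2 + (X + n) = -2 + X + n)
V(O, L) = -28 + L (V(O, L) = (-2 + L + 5) - 1*31 = (3 + L) - 31 = -28 + L)
((-872 - 2376)/(-1595 + 1258) + 2007)/(V(62, 48) + 1428) = ((-872 - 2376)/(-1595 + 1258) + 2007)/((-28 + 48) + 1428) = (-3248/(-337) + 2007)/(20 + 1428) = (-3248*(-1/337) + 2007)/1448 = (3248/337 + 2007)*(1/1448) = (679607/337)*(1/1448) = 679607/487976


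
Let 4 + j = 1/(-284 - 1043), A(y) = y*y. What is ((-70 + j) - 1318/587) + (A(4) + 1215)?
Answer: 899494420/778949 ≈ 1154.8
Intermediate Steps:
A(y) = y²
j = -5309/1327 (j = -4 + 1/(-284 - 1043) = -4 + 1/(-1327) = -4 - 1/1327 = -5309/1327 ≈ -4.0008)
((-70 + j) - 1318/587) + (A(4) + 1215) = ((-70 - 5309/1327) - 1318/587) + (4² + 1215) = (-98199/1327 - 1318*1/587) + (16 + 1215) = (-98199/1327 - 1318/587) + 1231 = -59391799/778949 + 1231 = 899494420/778949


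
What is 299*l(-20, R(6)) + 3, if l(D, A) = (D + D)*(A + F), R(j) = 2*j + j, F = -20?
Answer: 23923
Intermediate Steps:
R(j) = 3*j
l(D, A) = 2*D*(-20 + A) (l(D, A) = (D + D)*(A - 20) = (2*D)*(-20 + A) = 2*D*(-20 + A))
299*l(-20, R(6)) + 3 = 299*(2*(-20)*(-20 + 3*6)) + 3 = 299*(2*(-20)*(-20 + 18)) + 3 = 299*(2*(-20)*(-2)) + 3 = 299*80 + 3 = 23920 + 3 = 23923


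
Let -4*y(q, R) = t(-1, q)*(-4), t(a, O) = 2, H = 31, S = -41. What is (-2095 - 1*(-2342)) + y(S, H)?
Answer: 249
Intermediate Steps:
y(q, R) = 2 (y(q, R) = -(-4)/2 = -¼*(-8) = 2)
(-2095 - 1*(-2342)) + y(S, H) = (-2095 - 1*(-2342)) + 2 = (-2095 + 2342) + 2 = 247 + 2 = 249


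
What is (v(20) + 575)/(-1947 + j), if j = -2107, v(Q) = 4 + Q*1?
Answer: -599/4054 ≈ -0.14776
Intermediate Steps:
v(Q) = 4 + Q
(v(20) + 575)/(-1947 + j) = ((4 + 20) + 575)/(-1947 - 2107) = (24 + 575)/(-4054) = 599*(-1/4054) = -599/4054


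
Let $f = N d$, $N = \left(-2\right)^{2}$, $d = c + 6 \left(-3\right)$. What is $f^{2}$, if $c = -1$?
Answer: $5776$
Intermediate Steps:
$d = -19$ ($d = -1 + 6 \left(-3\right) = -1 - 18 = -19$)
$N = 4$
$f = -76$ ($f = 4 \left(-19\right) = -76$)
$f^{2} = \left(-76\right)^{2} = 5776$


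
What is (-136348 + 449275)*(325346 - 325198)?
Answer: 46313196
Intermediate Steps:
(-136348 + 449275)*(325346 - 325198) = 312927*148 = 46313196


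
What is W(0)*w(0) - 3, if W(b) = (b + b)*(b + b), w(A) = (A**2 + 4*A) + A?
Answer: -3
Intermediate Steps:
w(A) = A**2 + 5*A
W(b) = 4*b**2 (W(b) = (2*b)*(2*b) = 4*b**2)
W(0)*w(0) - 3 = (4*0**2)*(0*(5 + 0)) - 3 = (4*0)*(0*5) - 3 = 0*0 - 3 = 0 - 3 = -3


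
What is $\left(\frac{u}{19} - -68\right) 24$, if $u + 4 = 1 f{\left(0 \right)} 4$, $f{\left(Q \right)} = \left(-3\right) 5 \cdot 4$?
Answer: $\frac{25152}{19} \approx 1323.8$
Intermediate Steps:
$f{\left(Q \right)} = -60$ ($f{\left(Q \right)} = \left(-15\right) 4 = -60$)
$u = -244$ ($u = -4 + 1 \left(-60\right) 4 = -4 - 240 = -244$)
$\left(\frac{u}{19} - -68\right) 24 = \left(- \frac{244}{19} - -68\right) 24 = \left(\left(-244\right) \frac{1}{19} + 68\right) 24 = \left(- \frac{244}{19} + 68\right) 24 = \frac{1048}{19} \cdot 24 = \frac{25152}{19}$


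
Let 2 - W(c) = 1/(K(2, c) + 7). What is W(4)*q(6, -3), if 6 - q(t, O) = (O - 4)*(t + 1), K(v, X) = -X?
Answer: 275/3 ≈ 91.667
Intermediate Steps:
W(c) = 2 - 1/(7 - c) (W(c) = 2 - 1/(-c + 7) = 2 - 1/(7 - c))
q(t, O) = 6 - (1 + t)*(-4 + O) (q(t, O) = 6 - (O - 4)*(t + 1) = 6 - (-4 + O)*(1 + t) = 6 - (1 + t)*(-4 + O))
W(4)*q(6, -3) = ((-13 + 2*4)/(-7 + 4))*(10 - 1*(-3) + 4*6 - 1*(-3)*6) = ((-13 + 8)/(-3))*(10 + 3 + 24 + 18) = -1/3*(-5)*55 = (5/3)*55 = 275/3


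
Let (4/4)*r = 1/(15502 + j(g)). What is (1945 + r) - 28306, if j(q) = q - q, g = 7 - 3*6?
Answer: -408648221/15502 ≈ -26361.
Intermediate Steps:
g = -11 (g = 7 - 18 = -11)
j(q) = 0
r = 1/15502 (r = 1/(15502 + 0) = 1/15502 ≈ 6.4508e-5)
(1945 + r) - 28306 = (1945 + 1/15502) - 28306 = 30151391/15502 - 28306 = -408648221/15502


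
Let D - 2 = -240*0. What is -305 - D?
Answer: -307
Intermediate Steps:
D = 2 (D = 2 - 240*0 = 2 + 0 = 2)
-305 - D = -305 - 1*2 = -305 - 2 = -307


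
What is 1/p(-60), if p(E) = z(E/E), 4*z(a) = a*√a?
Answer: 4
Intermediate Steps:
z(a) = a^(3/2)/4 (z(a) = (a*√a)/4 = a^(3/2)/4)
p(E) = ¼ (p(E) = (E/E)^(3/2)/4 = 1^(3/2)/4 = (¼)*1 = ¼)
1/p(-60) = 1/(¼) = 4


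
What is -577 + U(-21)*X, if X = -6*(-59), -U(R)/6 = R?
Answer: 44027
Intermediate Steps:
U(R) = -6*R
X = 354
-577 + U(-21)*X = -577 - 6*(-21)*354 = -577 + 126*354 = -577 + 44604 = 44027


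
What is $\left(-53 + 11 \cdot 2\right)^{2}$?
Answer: $961$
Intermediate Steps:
$\left(-53 + 11 \cdot 2\right)^{2} = \left(-53 + 22\right)^{2} = \left(-31\right)^{2} = 961$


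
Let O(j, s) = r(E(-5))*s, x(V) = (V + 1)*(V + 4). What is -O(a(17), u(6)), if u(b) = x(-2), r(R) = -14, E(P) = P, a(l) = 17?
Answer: -28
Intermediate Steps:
x(V) = (1 + V)*(4 + V)
u(b) = -2 (u(b) = 4 + (-2)**2 + 5*(-2) = 4 + 4 - 10 = -2)
O(j, s) = -14*s
-O(a(17), u(6)) = -(-14)*(-2) = -1*28 = -28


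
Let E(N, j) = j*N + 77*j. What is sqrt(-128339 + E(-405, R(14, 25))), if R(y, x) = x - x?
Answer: I*sqrt(128339) ≈ 358.24*I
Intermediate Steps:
R(y, x) = 0
E(N, j) = 77*j + N*j (E(N, j) = N*j + 77*j = 77*j + N*j)
sqrt(-128339 + E(-405, R(14, 25))) = sqrt(-128339 + 0*(77 - 405)) = sqrt(-128339 + 0*(-328)) = sqrt(-128339 + 0) = sqrt(-128339) = I*sqrt(128339)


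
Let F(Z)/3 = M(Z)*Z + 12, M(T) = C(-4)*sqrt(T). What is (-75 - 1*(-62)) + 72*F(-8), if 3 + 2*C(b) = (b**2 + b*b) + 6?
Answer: 2579 - 60480*I*sqrt(2) ≈ 2579.0 - 85532.0*I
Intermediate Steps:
C(b) = 3/2 + b**2 (C(b) = -3/2 + ((b**2 + b*b) + 6)/2 = -3/2 + ((b**2 + b**2) + 6)/2 = -3/2 + (2*b**2 + 6)/2 = -3/2 + (6 + 2*b**2)/2 = -3/2 + (3 + b**2) = 3/2 + b**2)
M(T) = 35*sqrt(T)/2 (M(T) = (3/2 + (-4)**2)*sqrt(T) = (3/2 + 16)*sqrt(T) = 35*sqrt(T)/2)
F(Z) = 36 + 105*Z**(3/2)/2 (F(Z) = 3*((35*sqrt(Z)/2)*Z + 12) = 3*(35*Z**(3/2)/2 + 12) = 3*(12 + 35*Z**(3/2)/2) = 36 + 105*Z**(3/2)/2)
(-75 - 1*(-62)) + 72*F(-8) = (-75 - 1*(-62)) + 72*(36 + 105*(-8)**(3/2)/2) = (-75 + 62) + 72*(36 + 105*(-16*I*sqrt(2))/2) = -13 + 72*(36 - 840*I*sqrt(2)) = -13 + (2592 - 60480*I*sqrt(2)) = 2579 - 60480*I*sqrt(2)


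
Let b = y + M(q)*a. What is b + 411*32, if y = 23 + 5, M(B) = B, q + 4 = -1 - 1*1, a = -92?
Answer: 13732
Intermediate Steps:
q = -6 (q = -4 + (-1 - 1*1) = -4 + (-1 - 1) = -4 - 2 = -6)
y = 28
b = 580 (b = 28 - 6*(-92) = 28 + 552 = 580)
b + 411*32 = 580 + 411*32 = 580 + 13152 = 13732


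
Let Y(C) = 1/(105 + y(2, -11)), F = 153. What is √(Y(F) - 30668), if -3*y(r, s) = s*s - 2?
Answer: 5*I*√240437/14 ≈ 175.12*I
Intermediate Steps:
y(r, s) = ⅔ - s²/3 (y(r, s) = -(s*s - 2)/3 = -(s² - 2)/3 = -(-2 + s²)/3 = ⅔ - s²/3)
Y(C) = 3/196 (Y(C) = 1/(105 + (⅔ - ⅓*(-11)²)) = 1/(105 + (⅔ - ⅓*121)) = 1/(105 + (⅔ - 121/3)) = 1/(105 - 119/3) = 1/(196/3) = 3/196)
√(Y(F) - 30668) = √(3/196 - 30668) = √(-6010925/196) = 5*I*√240437/14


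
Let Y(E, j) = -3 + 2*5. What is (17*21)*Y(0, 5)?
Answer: 2499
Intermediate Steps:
Y(E, j) = 7 (Y(E, j) = -3 + 10 = 7)
(17*21)*Y(0, 5) = (17*21)*7 = 357*7 = 2499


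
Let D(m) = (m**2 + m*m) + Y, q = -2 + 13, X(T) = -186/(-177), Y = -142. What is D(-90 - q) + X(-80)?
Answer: 1195402/59 ≈ 20261.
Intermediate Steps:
X(T) = 62/59 (X(T) = -186*(-1/177) = 62/59)
q = 11
D(m) = -142 + 2*m**2 (D(m) = (m**2 + m*m) - 142 = (m**2 + m**2) - 142 = 2*m**2 - 142 = -142 + 2*m**2)
D(-90 - q) + X(-80) = (-142 + 2*(-90 - 1*11)**2) + 62/59 = (-142 + 2*(-90 - 11)**2) + 62/59 = (-142 + 2*(-101)**2) + 62/59 = (-142 + 2*10201) + 62/59 = (-142 + 20402) + 62/59 = 20260 + 62/59 = 1195402/59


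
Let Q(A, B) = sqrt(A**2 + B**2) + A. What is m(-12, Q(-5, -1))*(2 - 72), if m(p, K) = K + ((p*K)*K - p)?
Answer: 42350 - 8470*sqrt(26) ≈ -838.70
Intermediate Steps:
Q(A, B) = A + sqrt(A**2 + B**2)
m(p, K) = K - p + p*K**2 (m(p, K) = K + ((K*p)*K - p) = K + (p*K**2 - p) = K + (-p + p*K**2) = K - p + p*K**2)
m(-12, Q(-5, -1))*(2 - 72) = ((-5 + sqrt((-5)**2 + (-1)**2)) - 1*(-12) - 12*(-5 + sqrt((-5)**2 + (-1)**2))**2)*(2 - 72) = ((-5 + sqrt(25 + 1)) + 12 - 12*(-5 + sqrt(25 + 1))**2)*(-70) = ((-5 + sqrt(26)) + 12 - 12*(-5 + sqrt(26))**2)*(-70) = (7 + sqrt(26) - 12*(-5 + sqrt(26))**2)*(-70) = -490 - 70*sqrt(26) + 840*(-5 + sqrt(26))**2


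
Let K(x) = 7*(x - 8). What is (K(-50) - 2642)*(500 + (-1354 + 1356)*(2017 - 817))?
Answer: -8839200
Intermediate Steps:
K(x) = -56 + 7*x (K(x) = 7*(-8 + x) = -56 + 7*x)
(K(-50) - 2642)*(500 + (-1354 + 1356)*(2017 - 817)) = ((-56 + 7*(-50)) - 2642)*(500 + (-1354 + 1356)*(2017 - 817)) = ((-56 - 350) - 2642)*(500 + 2*1200) = (-406 - 2642)*(500 + 2400) = -3048*2900 = -8839200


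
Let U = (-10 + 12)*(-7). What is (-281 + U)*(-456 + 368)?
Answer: 25960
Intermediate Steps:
U = -14 (U = 2*(-7) = -14)
(-281 + U)*(-456 + 368) = (-281 - 14)*(-456 + 368) = -295*(-88) = 25960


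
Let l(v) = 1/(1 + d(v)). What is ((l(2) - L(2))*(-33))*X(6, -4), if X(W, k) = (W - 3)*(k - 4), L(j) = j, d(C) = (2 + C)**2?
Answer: -26136/17 ≈ -1537.4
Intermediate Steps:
l(v) = 1/(1 + (2 + v)**2)
X(W, k) = (-4 + k)*(-3 + W) (X(W, k) = (-3 + W)*(-4 + k) = (-4 + k)*(-3 + W))
((l(2) - L(2))*(-33))*X(6, -4) = ((1/(1 + (2 + 2)**2) - 1*2)*(-33))*(12 - 4*6 - 3*(-4) + 6*(-4)) = ((1/(1 + 4**2) - 2)*(-33))*(12 - 24 + 12 - 24) = ((1/(1 + 16) - 2)*(-33))*(-24) = ((1/17 - 2)*(-33))*(-24) = -33/17*(-33)*(-24) = (1089/17)*(-24) = -26136/17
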